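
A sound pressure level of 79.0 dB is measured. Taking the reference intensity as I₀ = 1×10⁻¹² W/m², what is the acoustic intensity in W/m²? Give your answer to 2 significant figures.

I/I₀ = 10^(79.0/10) = 7.943e+07, so I = 7.943e+07 × 10⁻¹² W/m².

7.9e-05 W/m²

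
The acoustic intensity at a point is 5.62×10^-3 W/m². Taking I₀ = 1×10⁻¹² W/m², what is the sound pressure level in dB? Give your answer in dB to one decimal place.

L = 10·log₁₀(I/I₀) = 10·log₁₀(5.62×10^-3/10⁻¹²) = 10·log₁₀(5.62×10^9).
L = 10·(0.7497 + 9) = 97.50 dB.

97.5 dB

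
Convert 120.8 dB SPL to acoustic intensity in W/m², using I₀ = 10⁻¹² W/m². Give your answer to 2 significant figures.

1.2 W/m²

I = I₀·10^(L/10) = 10⁻¹² × 10^(120.8/10) = 10^(0.080).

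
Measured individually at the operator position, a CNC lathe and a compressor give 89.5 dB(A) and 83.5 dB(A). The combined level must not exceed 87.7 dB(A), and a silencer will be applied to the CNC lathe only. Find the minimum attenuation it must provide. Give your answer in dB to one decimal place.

Everything except the CNC lathe sums to 10^(83.5/10) = 2.239e+08 in linear terms, 83.50 dB(A).
The limit corresponds to 10^(87.7/10) = 5.888e+08; subtracting the fixed part leaves 3.650e+08 for the CNC lathe, i.e. 85.62 dB(A).
Required insertion loss = 89.5 − 85.62 = 3.88 dB.

3.9 dB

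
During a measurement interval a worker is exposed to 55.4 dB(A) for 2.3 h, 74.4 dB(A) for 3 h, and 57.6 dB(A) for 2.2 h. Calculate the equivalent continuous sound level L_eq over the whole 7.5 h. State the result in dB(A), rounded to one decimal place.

Weight each interval's intensity by its duration and average over T = 7.5 h:
Σ tᵢ·10^(Lᵢ/10) = 2.3·10^(55.4/10) + 3·10^(74.4/10) + 2.2·10^(57.6/10) = 8.469e+07.
L_eq = 10·log₁₀(8.469e+07/7.5) = 70.53 dB(A).

70.5 dB(A)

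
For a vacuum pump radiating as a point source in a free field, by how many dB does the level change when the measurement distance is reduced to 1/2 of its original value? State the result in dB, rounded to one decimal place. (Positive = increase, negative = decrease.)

With spherical spreading the level changes by −20·log₁₀(r₂/r₁).
ΔL = −20·log₁₀(0.5) = +6.02 dB.

+6.0 dB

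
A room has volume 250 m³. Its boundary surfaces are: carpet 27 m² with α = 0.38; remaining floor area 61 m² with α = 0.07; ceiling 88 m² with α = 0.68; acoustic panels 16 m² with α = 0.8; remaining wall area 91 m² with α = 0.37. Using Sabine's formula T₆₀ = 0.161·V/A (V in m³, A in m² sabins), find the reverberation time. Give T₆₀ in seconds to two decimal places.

0.33 s

Summing Sᵢαᵢ: 27·0.38 + 61·0.07 + 88·0.68 + 16·0.8 + 91·0.37 = 120.84 m².
T₆₀ = 0.161 × 250 / 120.84 = 0.333 s.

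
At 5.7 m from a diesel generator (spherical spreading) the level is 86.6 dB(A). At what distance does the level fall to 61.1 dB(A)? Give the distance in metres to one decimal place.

The 25.5 dB drop corresponds to a distance ratio of 10^(25.5/20) for a point source.
r₂ = 5.7·10^((86.6−61.1)/20) = 5.7·10^(25.5/20) = 107.37 m.

107.4 m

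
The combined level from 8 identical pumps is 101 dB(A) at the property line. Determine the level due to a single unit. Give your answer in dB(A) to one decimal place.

Dividing the total intensity by 8 lowers the level by 10·log₁₀ 8 = 9.031 dB: L₁ = 101 − 9.031.

92.0 dB(A)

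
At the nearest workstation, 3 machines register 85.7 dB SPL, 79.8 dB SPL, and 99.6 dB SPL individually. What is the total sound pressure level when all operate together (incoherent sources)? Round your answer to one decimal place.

99.8 dB SPL

Incoherent sources combine by intensity addition: L_total = 10·log₁₀(Σ 10^(L_i/10)).
Σ 10^(L/10) = 10^(85.7/10) + 10^(79.8/10) + 10^(99.6/10) = 9.587e+09.
L_total = 10·log₁₀(9.587e+09) = 99.82 dB SPL.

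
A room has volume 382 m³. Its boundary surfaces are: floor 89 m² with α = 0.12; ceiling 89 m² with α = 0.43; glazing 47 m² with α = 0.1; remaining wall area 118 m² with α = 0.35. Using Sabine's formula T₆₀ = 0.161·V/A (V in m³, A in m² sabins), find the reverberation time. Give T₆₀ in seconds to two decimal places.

Total absorption A = 89·0.12 + 89·0.43 + 47·0.1 + 118·0.35 = 94.95 m² sabins.
T₆₀ = 0.161·V/A = 0.161·382/94.95 = 0.648 s.

0.65 s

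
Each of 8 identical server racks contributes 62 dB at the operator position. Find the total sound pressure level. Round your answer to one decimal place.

N identical incoherent sources raise the level by 10·log₁₀ N.
L_total = 62 + 10·log₁₀(8) = 62 + 9.031 = 71.03 dB.

71.0 dB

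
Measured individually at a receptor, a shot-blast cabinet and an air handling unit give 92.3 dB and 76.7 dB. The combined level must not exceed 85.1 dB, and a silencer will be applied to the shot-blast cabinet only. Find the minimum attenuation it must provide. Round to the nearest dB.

The untreated sources together contribute 10^(76.7/10) = 4.677e+07, i.e. 76.70 dB.
To meet 85.1 dB overall, the treated shot-blast cabinet may contribute at most 10^(85.1/10) − 4.677e+07 = 2.768e+08, i.e. 84.42 dB.
Required insertion loss = 92.3 − 84.42 = 7.88 dB.

8 dB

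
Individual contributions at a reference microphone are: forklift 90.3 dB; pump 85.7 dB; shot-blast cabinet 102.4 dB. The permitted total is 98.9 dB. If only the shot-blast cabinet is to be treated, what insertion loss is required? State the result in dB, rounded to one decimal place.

Fixed contribution from the other sources: Σ 10^(L/10) = 10^(90.3/10) + 10^(85.7/10) = 1.443e+09 (91.59 dB).
The limit corresponds to 10^(98.9/10) = 7.762e+09; subtracting the fixed part leaves 6.319e+09 for the shot-blast cabinet, i.e. 98.01 dB.
Required insertion loss = 102.4 − 98.01 = 4.39 dB.

4.4 dB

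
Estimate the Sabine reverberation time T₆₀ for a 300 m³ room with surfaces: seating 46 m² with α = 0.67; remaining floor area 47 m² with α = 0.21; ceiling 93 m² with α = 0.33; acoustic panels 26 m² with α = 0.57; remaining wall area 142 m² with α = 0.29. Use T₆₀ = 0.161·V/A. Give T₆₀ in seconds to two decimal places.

Summing Sᵢαᵢ: 46·0.67 + 47·0.21 + 93·0.33 + 26·0.57 + 142·0.29 = 127.38 m².
T₆₀ = 0.161 × 300 / 127.38 = 0.379 s.

0.38 s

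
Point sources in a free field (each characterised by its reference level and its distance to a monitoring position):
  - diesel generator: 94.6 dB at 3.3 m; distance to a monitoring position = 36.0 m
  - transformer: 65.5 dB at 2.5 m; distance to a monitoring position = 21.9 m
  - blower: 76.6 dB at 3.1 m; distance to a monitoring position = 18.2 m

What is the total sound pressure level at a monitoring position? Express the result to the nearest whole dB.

First find each source's level at the receiver (point-source: −20·log₁₀(r/r_ref)), then combine on an intensity basis.
diesel generator: 94.6 − 20·log₁₀(36.0/3.3) = 94.6 − 20.76 = 73.84 dB.
transformer: 65.5 − 20·log₁₀(21.9/2.5) = 65.5 − 18.85 = 46.65 dB.
blower: 76.6 − 20·log₁₀(18.2/3.1) = 76.6 − 15.37 = 61.23 dB.
Σ 10^(L/10) = 2.561e+07 → L_total = 10·log₁₀(2.561e+07) = 74.08 dB.

74 dB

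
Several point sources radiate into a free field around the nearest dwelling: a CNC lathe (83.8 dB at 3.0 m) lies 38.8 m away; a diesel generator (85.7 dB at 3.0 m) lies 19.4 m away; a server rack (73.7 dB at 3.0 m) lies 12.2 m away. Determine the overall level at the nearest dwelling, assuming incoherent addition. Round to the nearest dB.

Propagate each source to the receiver with L = L_ref − 20·log₁₀(r/r_ref), then add intensities.
CNC lathe: 83.8 − 20·log₁₀(38.8/3.0) = 83.8 − 22.23 = 61.57 dB.
diesel generator: 85.7 − 20·log₁₀(19.4/3.0) = 85.7 − 16.21 = 69.49 dB.
server rack: 73.7 − 20·log₁₀(12.2/3.0) = 73.7 − 12.18 = 61.52 dB.
Σ 10^(L/10) = 1.174e+07 → L_total = 10·log₁₀(1.174e+07) = 70.70 dB.

71 dB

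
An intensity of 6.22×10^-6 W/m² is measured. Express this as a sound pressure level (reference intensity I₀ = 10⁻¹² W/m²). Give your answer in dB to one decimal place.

67.9 dB

L = 10·log₁₀(I/I₀) = 10·log₁₀(6.22×10^-6/10⁻¹²) = 10·log₁₀(6.22×10^6).
L = 10·(0.7938 + 6) = 67.94 dB.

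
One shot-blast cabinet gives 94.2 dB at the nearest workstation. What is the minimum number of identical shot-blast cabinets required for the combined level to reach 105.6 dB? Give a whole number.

N identical sources give L₁ + 10·log₁₀ N, so require 10·log₁₀ N ≥ 105.6 − 94.2 = 11.4 dB.
N ≥ 10^(11.4/10) = 13.804, so N = 14.

14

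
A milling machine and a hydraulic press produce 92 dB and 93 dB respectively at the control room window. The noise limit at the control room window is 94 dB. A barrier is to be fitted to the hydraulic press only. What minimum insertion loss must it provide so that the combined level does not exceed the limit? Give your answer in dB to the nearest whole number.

Fixed contribution from the other source: Σ 10^(L/10) = 10^(92/10) = 1.585e+09 (92.00 dB).
To meet 94 dB overall, the treated hydraulic press may contribute at most 10^(94/10) − 1.585e+09 = 9.270e+08, i.e. 89.67 dB.
So the hydraulic press must be reduced from 93 to 89.67 dB: IL = 3.33 dB.

3 dB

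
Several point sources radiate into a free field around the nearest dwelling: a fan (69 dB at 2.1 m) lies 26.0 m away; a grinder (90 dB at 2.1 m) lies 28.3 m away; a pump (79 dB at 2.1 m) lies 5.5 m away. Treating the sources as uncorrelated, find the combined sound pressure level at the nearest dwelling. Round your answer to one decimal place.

First find each source's level at the receiver (point-source: −20·log₁₀(r/r_ref)), then combine on an intensity basis.
fan: 69 − 20·log₁₀(26.0/2.1) = 69 − 21.86 = 47.14 dB.
grinder: 90 − 20·log₁₀(28.3/2.1) = 90 − 22.59 = 67.41 dB.
pump: 79 − 20·log₁₀(5.5/2.1) = 79 − 8.36 = 70.64 dB.
Σ 10^(L/10) = 1.714e+07 → L_total = 10·log₁₀(1.714e+07) = 72.34 dB.

72.3 dB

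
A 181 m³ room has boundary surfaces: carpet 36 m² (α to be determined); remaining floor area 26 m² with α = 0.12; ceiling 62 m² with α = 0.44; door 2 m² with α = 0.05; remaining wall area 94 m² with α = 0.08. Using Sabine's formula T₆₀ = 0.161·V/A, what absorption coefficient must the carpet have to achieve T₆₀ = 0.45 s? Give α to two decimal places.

From T₆₀ = 0.161·V/A, the target T₆₀ = 0.45 s needs A = 0.161·181/0.45 = 64.76 m².
Absorption from the other surfaces = 26·0.12 + 62·0.44 + 2·0.05 + 94·0.08 = 38.02 m², so the carpet must supply 26.74 m² over 36 m².
α = 26.74/36 = 0.743.

0.74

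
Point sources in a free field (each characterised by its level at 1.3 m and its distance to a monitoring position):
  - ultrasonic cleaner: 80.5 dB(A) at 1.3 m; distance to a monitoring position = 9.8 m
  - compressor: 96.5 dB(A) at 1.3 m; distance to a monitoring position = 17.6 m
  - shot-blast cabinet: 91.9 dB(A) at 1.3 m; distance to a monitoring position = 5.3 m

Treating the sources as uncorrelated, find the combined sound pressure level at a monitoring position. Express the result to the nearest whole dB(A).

81 dB(A)

Propagate each source to the receiver with L = L_ref − 20·log₁₀(r/r_ref), then add intensities.
ultrasonic cleaner: 80.5 − 20·log₁₀(9.8/1.3) = 80.5 − 17.55 = 62.95 dB(A).
compressor: 96.5 − 20·log₁₀(17.6/1.3) = 96.5 − 22.63 = 73.87 dB(A).
shot-blast cabinet: 91.9 − 20·log₁₀(5.3/1.3) = 91.9 − 12.21 = 79.69 dB(A).
Σ 10^(L/10) = 1.195e+08 → L_total = 10·log₁₀(1.195e+08) = 80.77 dB(A).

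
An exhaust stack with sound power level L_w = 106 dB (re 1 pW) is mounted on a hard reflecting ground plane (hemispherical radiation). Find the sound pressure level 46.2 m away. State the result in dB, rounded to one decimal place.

L_p = L_w − 10·log₁₀(2π·r²) with r = 46.2 m.
2π·r² = 1.341e+04 m², 10·log₁₀ of that is 41.275 dB.
L_p = 106 − 41.275 = 64.73 dB.

64.7 dB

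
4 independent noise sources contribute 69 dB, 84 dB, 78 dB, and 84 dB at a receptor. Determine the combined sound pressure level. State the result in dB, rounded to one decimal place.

For uncorrelated sources the intensities add, so convert each level to linear form, sum, and take 10·log₁₀ of the total.
Σ 10^(L/10) = 10^(69/10) + 10^(84/10) + 10^(78/10) + 10^(84/10) = 5.734e+08.
L_total = 10·log₁₀(5.734e+08) = 87.58 dB.

87.6 dB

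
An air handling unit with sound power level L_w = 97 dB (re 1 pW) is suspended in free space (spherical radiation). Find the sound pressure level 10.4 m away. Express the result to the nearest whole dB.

66 dB

L_p = L_w − 10·log₁₀(4π·r²) with r = 10.4 m.
4π·r² = 1359 m², 10·log₁₀ of that is 31.333 dB.
L_p = 97 − 31.333 = 65.67 dB.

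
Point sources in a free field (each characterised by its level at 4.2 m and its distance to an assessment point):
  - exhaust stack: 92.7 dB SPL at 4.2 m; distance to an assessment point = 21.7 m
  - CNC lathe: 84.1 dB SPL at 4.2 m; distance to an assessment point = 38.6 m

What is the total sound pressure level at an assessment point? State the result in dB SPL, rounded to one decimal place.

First find each source's level at the receiver (point-source: −20·log₁₀(r/r_ref)), then combine on an intensity basis.
exhaust stack: 92.7 − 20·log₁₀(21.7/4.2) = 92.7 − 14.26 = 78.44 dB SPL.
CNC lathe: 84.1 − 20·log₁₀(38.6/4.2) = 84.1 − 19.27 = 64.83 dB SPL.
Σ 10^(L/10) = 7.280e+07 → L_total = 10·log₁₀(7.280e+07) = 78.62 dB SPL.

78.6 dB SPL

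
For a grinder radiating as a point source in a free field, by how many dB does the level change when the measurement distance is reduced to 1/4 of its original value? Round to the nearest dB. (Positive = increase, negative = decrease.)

Point-source spreading: ΔL = −20·log₁₀(r₂/r₁).
ΔL = −20·log₁₀(0.25) = +12.04 dB.

+12 dB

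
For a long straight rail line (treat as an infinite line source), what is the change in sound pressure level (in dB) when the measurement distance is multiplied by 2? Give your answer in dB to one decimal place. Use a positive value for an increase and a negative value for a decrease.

Line-source spreading: ΔL = −10·log₁₀(r₂/r₁).
ΔL = −10·log₁₀(2) = -3.01 dB.

-3.0 dB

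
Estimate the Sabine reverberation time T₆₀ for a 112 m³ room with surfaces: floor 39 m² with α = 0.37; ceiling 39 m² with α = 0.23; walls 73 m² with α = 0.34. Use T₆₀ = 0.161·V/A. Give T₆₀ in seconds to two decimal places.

Summing Sᵢαᵢ: 39·0.37 + 39·0.23 + 73·0.34 = 48.22 m².
T₆₀ = 0.161 × 112 / 48.22 = 0.374 s.

0.37 s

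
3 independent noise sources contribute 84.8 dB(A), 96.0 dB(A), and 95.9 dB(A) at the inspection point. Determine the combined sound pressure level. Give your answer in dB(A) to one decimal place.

99.1 dB(A)

Incoherent sources combine by intensity addition: L_total = 10·log₁₀(Σ 10^(L_i/10)).
Σ 10^(L/10) = 10^(84.8/10) + 10^(96.0/10) + 10^(95.9/10) = 8.174e+09.
L_total = 10·log₁₀(8.174e+09) = 99.12 dB(A).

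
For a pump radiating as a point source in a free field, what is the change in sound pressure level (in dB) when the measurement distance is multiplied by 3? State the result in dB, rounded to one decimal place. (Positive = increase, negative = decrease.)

-9.5 dB

A point source loses 6 dB per doubling of distance; generally ΔL = −20·log₁₀(r₂/r₁).
ΔL = −20·log₁₀(3) = -9.54 dB.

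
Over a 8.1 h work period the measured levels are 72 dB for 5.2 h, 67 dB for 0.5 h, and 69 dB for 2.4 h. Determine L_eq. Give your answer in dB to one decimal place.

The energy average is taken in the linear domain: L_eq = 10·log₁₀[(Σ tᵢ·10^(Lᵢ/10))/T], T = 8.1 h.
Σ tᵢ·10^(Lᵢ/10) = 5.2·10^(72/10) + 0.5·10^(67/10) + 2.4·10^(69/10) = 1.040e+08.
L_eq = 10·log₁₀(1.040e+08/8.1) = 71.08 dB.

71.1 dB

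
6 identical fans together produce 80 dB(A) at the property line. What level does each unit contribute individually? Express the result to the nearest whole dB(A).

Dividing the total intensity by 6 lowers the level by 10·log₁₀ 6 = 7.782 dB: L₁ = 80 − 7.782.

72 dB(A)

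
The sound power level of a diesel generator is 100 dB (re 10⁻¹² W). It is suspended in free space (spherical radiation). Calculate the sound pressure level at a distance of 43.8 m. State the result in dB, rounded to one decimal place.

56.2 dB

Free-field spherical radiation: L_p = L_w − 10·log₁₀(4π·r²), r = 43.8 m.
4π·r² = 2.411e+04 m², 10·log₁₀ of that is 43.822 dB.
L_p = 100 − 43.822 = 56.18 dB.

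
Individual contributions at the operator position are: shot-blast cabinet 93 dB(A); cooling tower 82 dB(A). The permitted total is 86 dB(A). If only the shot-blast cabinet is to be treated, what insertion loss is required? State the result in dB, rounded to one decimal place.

Everything except the shot-blast cabinet sums to 10^(82/10) = 1.585e+08 in linear terms, 82.00 dB(A).
To meet 86 dB(A) overall, the treated shot-blast cabinet may contribute at most 10^(86/10) − 1.585e+08 = 2.396e+08, i.e. 83.80 dB(A).
Required insertion loss = 93 − 83.80 = 9.20 dB.

9.2 dB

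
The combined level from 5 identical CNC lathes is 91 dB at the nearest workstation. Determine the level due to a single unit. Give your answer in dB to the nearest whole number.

84 dB

For N identical incoherent sources L_total = L₁ + 10·log₁₀ N, so L₁ = 91 − 10·log₁₀(5) = 91 − 6.990.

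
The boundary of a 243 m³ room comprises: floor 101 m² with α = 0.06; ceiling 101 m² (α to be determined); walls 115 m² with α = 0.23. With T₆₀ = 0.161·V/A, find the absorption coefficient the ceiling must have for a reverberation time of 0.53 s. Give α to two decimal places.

A = 0.161·V/T₆₀ = 0.161·243/0.53 = 73.82 m² sabins.
Absorption from the other surfaces = 101·0.06 + 115·0.23 = 32.51 m², so the ceiling must supply 41.31 m² over 101 m².
α = 41.31/101 = 0.409.

0.41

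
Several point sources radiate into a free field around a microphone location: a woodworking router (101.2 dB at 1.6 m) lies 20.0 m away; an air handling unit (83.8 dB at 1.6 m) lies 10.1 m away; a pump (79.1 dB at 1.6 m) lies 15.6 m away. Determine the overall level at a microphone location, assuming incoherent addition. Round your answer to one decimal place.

First find each source's level at the receiver (point-source: −20·log₁₀(r/r_ref)), then combine on an intensity basis.
woodworking router: 101.2 − 20·log₁₀(20.0/1.6) = 101.2 − 21.94 = 79.26 dB.
air handling unit: 83.8 − 20·log₁₀(10.1/1.6) = 83.8 − 16.00 = 67.80 dB.
pump: 79.1 − 20·log₁₀(15.6/1.6) = 79.1 − 19.78 = 59.32 dB.
Σ 10^(L/10) = 9.124e+07 → L_total = 10·log₁₀(9.124e+07) = 79.60 dB.

79.6 dB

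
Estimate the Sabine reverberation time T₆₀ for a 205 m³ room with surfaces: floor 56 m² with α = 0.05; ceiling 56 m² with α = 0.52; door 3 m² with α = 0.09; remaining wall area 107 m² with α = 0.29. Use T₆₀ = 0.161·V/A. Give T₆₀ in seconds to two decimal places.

Total absorption A = 56·0.05 + 56·0.52 + 3·0.09 + 107·0.29 = 63.22 m² sabins.
T₆₀ = 0.161·V/A = 0.161·205/63.22 = 0.522 s.

0.52 s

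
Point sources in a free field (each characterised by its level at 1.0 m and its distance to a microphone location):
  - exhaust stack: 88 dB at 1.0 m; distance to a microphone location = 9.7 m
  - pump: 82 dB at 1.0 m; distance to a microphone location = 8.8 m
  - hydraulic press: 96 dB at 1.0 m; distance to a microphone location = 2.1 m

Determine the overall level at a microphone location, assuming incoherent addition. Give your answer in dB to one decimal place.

89.6 dB

First find each source's level at the receiver (point-source: −20·log₁₀(r/r_ref)), then combine on an intensity basis.
exhaust stack: 88 − 20·log₁₀(9.7/1.0) = 88 − 19.74 = 68.26 dB.
pump: 82 − 20·log₁₀(8.8/1.0) = 82 − 18.89 = 63.11 dB.
hydraulic press: 96 − 20·log₁₀(2.1/1.0) = 96 − 6.44 = 89.56 dB.
Σ 10^(L/10) = 9.115e+08 → L_total = 10·log₁₀(9.115e+08) = 89.60 dB.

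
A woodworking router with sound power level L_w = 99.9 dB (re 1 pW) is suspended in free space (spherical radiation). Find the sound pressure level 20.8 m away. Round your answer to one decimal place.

62.5 dB

Free-field spherical radiation: L_p = L_w − 10·log₁₀(4π·r²), r = 20.8 m.
4π·r² = 5437 m², 10·log₁₀ of that is 37.353 dB.
L_p = 99.9 − 37.353 = 62.55 dB.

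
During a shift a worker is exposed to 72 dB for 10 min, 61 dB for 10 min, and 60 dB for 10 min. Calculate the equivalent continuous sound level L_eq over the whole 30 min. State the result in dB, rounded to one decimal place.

67.8 dB

L_eq = 10·log₁₀[(1/T)·Σ tᵢ·10^(Lᵢ/10)] with T = 30 min.
Σ tᵢ·10^(Lᵢ/10) = 10·10^(72/10) + 10·10^(61/10) + 10·10^(60/10) = 1.811e+08.
L_eq = 10·log₁₀(1.811e+08/30) = 67.81 dB.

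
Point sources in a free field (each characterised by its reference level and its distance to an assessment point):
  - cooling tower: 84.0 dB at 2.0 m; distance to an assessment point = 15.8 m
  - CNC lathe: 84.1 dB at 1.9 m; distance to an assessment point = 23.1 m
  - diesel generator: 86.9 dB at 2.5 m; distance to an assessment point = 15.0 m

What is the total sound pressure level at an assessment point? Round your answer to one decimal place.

First find each source's level at the receiver (point-source: −20·log₁₀(r/r_ref)), then combine on an intensity basis.
cooling tower: 84.0 − 20·log₁₀(15.8/2.0) = 84.0 − 17.95 = 66.05 dB.
CNC lathe: 84.1 − 20·log₁₀(23.1/1.9) = 84.1 − 21.70 = 62.40 dB.
diesel generator: 86.9 − 20·log₁₀(15.0/2.5) = 86.9 − 15.56 = 71.34 dB.
Σ 10^(L/10) = 1.937e+07 → L_total = 10·log₁₀(1.937e+07) = 72.87 dB.

72.9 dB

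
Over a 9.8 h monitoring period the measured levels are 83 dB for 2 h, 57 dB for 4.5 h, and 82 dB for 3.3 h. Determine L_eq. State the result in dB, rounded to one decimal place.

79.7 dB

L_eq = 10·log₁₀[(1/T)·Σ tᵢ·10^(Lᵢ/10)] with T = 9.8 h.
Σ tᵢ·10^(Lᵢ/10) = 2·10^(83/10) + 4.5·10^(57/10) + 3.3·10^(82/10) = 9.243e+08.
L_eq = 10·log₁₀(9.243e+08/9.8) = 79.75 dB.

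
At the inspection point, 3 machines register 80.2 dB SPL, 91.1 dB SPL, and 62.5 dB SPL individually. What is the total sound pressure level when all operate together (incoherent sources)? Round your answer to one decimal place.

For uncorrelated sources the intensities add, so convert each level to linear form, sum, and take 10·log₁₀ of the total.
Σ 10^(L/10) = 10^(80.2/10) + 10^(91.1/10) + 10^(62.5/10) = 1.395e+09.
L_total = 10·log₁₀(1.395e+09) = 91.44 dB SPL.

91.4 dB SPL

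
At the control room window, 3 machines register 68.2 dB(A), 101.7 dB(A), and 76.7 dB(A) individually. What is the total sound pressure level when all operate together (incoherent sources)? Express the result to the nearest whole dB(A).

102 dB(A)

For uncorrelated sources the intensities add, so convert each level to linear form, sum, and take 10·log₁₀ of the total.
Σ 10^(L/10) = 10^(68.2/10) + 10^(101.7/10) + 10^(76.7/10) = 1.484e+10.
L_total = 10·log₁₀(1.484e+10) = 101.72 dB(A).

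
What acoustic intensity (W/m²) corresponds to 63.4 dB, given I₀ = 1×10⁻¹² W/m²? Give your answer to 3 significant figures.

I = I₀·10^(L/10) = 10⁻¹² × 10^(63.4/10) = 10^(-5.660).

2.19e-06 W/m²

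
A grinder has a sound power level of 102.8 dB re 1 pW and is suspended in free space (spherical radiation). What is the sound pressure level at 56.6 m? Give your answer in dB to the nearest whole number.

57 dB

L_p = L_w − 10·log₁₀(4π·r²) with r = 56.6 m.
4π·r² = 4.026e+04 m², 10·log₁₀ of that is 46.048 dB.
L_p = 102.8 − 46.048 = 56.75 dB.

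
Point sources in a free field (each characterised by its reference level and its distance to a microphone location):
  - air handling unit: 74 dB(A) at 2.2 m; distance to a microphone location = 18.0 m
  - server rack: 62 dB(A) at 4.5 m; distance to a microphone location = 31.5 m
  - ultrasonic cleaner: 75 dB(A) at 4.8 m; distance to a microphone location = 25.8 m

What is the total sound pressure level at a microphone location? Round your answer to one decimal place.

61.8 dB(A)

Propagate each source to the receiver with L = L_ref − 20·log₁₀(r/r_ref), then add intensities.
air handling unit: 74 − 20·log₁₀(18.0/2.2) = 74 − 18.26 = 55.74 dB(A).
server rack: 62 − 20·log₁₀(31.5/4.5) = 62 − 16.90 = 45.10 dB(A).
ultrasonic cleaner: 75 − 20·log₁₀(25.8/4.8) = 75 − 14.61 = 60.39 dB(A).
Σ 10^(L/10) = 1.502e+06 → L_total = 10·log₁₀(1.502e+06) = 61.77 dB(A).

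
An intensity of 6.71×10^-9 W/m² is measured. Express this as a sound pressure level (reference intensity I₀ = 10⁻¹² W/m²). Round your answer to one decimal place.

L = 10·log₁₀(I/I₀) = 10·log₁₀(6.71×10^-9/10⁻¹²) = 10·log₁₀(6.71×10^3).
L = 10·(0.8267 + 3) = 38.27 dB.

38.3 dB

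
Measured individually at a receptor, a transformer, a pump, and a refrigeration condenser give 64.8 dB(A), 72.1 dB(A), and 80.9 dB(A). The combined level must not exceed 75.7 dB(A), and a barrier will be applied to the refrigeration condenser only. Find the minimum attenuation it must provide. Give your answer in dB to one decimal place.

8.4 dB

Everything except the refrigeration condenser sums to 10^(64.8/10) + 10^(72.1/10) = 1.924e+07 in linear terms, 72.84 dB(A).
The limit corresponds to 10^(75.7/10) = 3.715e+07; subtracting the fixed part leaves 1.792e+07 for the refrigeration condenser, i.e. 72.53 dB(A).
So the refrigeration condenser must be reduced from 80.9 to 72.53 dB(A): IL = 8.37 dB.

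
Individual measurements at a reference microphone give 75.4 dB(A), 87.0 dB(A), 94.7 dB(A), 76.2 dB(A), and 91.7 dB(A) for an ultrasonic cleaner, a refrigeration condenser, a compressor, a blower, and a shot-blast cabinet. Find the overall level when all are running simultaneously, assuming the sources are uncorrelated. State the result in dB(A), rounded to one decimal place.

97.0 dB(A)

Incoherent sources combine by intensity addition: L_total = 10·log₁₀(Σ 10^(L_i/10)).
Σ 10^(L/10) = 10^(75.4/10) + 10^(87.0/10) + 10^(94.7/10) + 10^(76.2/10) + 10^(91.7/10) = 5.008e+09.
L_total = 10·log₁₀(5.008e+09) = 97.00 dB(A).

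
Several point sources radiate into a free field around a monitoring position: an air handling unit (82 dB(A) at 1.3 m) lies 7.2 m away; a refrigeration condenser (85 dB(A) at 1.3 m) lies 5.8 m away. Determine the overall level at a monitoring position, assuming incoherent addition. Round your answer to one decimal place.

73.2 dB(A)

First find each source's level at the receiver (point-source: −20·log₁₀(r/r_ref)), then combine on an intensity basis.
air handling unit: 82 − 20·log₁₀(7.2/1.3) = 82 − 14.87 = 67.13 dB(A).
refrigeration condenser: 85 − 20·log₁₀(5.8/1.3) = 85 − 12.99 = 72.01 dB(A).
Σ 10^(L/10) = 2.105e+07 → L_total = 10·log₁₀(2.105e+07) = 73.23 dB(A).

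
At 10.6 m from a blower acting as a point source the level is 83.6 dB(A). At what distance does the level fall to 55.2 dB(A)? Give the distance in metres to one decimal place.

278.8 m

The 28.4 dB drop corresponds to a distance ratio of 10^(28.4/20) for a point source.
r₂ = 10.6·10^((83.6−55.2)/20) = 10.6·10^(28.4/20) = 278.81 m.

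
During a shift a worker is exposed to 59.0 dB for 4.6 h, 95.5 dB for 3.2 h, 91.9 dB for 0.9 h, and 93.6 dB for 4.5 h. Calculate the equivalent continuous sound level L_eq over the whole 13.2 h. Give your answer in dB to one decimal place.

The energy average is taken in the linear domain: L_eq = 10·log₁₀[(Σ tᵢ·10^(Lᵢ/10))/T], T = 13.2 h.
Σ tᵢ·10^(Lᵢ/10) = 4.6·10^(59.0/10) + 3.2·10^(95.5/10) + 0.9·10^(91.9/10) + 4.5·10^(93.6/10) = 2.306e+10.
L_eq = 10·log₁₀(2.306e+10/13.2) = 92.42 dB.

92.4 dB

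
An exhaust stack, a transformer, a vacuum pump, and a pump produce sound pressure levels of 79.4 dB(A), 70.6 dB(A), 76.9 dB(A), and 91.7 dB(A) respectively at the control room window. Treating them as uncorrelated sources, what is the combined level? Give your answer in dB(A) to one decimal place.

Incoherent sources combine by intensity addition: L_total = 10·log₁₀(Σ 10^(L_i/10)).
Σ 10^(L/10) = 10^(79.4/10) + 10^(70.6/10) + 10^(76.9/10) + 10^(91.7/10) = 1.627e+09.
L_total = 10·log₁₀(1.627e+09) = 92.11 dB(A).

92.1 dB(A)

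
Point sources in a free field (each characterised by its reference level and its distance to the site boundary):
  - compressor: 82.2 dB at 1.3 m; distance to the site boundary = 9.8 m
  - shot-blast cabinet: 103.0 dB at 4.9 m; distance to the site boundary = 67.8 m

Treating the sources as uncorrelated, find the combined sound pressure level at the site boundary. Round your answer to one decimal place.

Apply inverse-square spreading to bring every level to the receiver, then sum 10^(L/10).
compressor: 82.2 − 20·log₁₀(9.8/1.3) = 82.2 − 17.55 = 64.65 dB.
shot-blast cabinet: 103.0 − 20·log₁₀(67.8/4.9) = 103.0 − 22.82 = 80.18 dB.
Σ 10^(L/10) = 1.071e+08 → L_total = 10·log₁₀(1.071e+08) = 80.30 dB.

80.3 dB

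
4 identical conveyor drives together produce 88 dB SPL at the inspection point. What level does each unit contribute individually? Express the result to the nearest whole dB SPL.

4 equal contributions raise the level by 10·log₁₀ 4 = 6.021 dB, so each unit alone gives 88 − 6.021.

82 dB SPL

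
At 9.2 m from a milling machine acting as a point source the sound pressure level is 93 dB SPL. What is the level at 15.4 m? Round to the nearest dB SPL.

For a point source, L₂ = L₁ − 20·log₁₀(r₂/r₁).
L₂ = 93 − 20·log₁₀(15.4/9.2) = 93 − 4.475 = 88.53 dB SPL.

89 dB SPL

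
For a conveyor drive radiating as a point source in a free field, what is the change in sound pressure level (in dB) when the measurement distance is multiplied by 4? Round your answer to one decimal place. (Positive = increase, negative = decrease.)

-12.0 dB

Point-source spreading: ΔL = −20·log₁₀(r₂/r₁).
ΔL = −20·log₁₀(4) = -12.04 dB.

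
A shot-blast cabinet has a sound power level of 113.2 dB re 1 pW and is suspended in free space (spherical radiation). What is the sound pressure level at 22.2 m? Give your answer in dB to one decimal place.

L_p = L_w − 10·log₁₀(4π·r²) with r = 22.2 m.
4π·r² = 6193 m², 10·log₁₀ of that is 37.919 dB.
L_p = 113.2 − 37.919 = 75.28 dB.

75.3 dB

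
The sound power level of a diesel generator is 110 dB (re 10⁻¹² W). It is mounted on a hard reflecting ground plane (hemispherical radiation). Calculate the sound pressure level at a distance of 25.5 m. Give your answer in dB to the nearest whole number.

The power spreads over a hemisphere of area 2π·r², so L_p = L_w − 10·log₁₀(2π·r²).
2π·r² = 4086 m², 10·log₁₀ of that is 36.113 dB.
L_p = 110 − 36.113 = 73.89 dB.

74 dB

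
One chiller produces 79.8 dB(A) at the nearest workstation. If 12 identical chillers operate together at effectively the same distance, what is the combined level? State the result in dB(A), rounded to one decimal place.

90.6 dB(A)

N identical incoherent sources raise the level by 10·log₁₀ N.
L_total = 79.8 + 10·log₁₀(12) = 79.8 + 10.792 = 90.59 dB(A).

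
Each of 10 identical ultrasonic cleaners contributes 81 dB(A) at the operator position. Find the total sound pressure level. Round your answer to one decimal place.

N identical incoherent sources raise the level by 10·log₁₀ N.
L_total = 81 + 10·log₁₀(10) = 81 + 10.000 = 91.00 dB(A).

91.0 dB(A)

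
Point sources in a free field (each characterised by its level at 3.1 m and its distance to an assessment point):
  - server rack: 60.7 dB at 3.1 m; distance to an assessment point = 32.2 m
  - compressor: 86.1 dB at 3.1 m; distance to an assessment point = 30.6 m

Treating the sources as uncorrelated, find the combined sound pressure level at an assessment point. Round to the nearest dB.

66 dB

Apply inverse-square spreading to bring every level to the receiver, then sum 10^(L/10).
server rack: 60.7 − 20·log₁₀(32.2/3.1) = 60.7 − 20.33 = 40.37 dB.
compressor: 86.1 − 20·log₁₀(30.6/3.1) = 86.1 − 19.89 = 66.21 dB.
Σ 10^(L/10) = 4.192e+06 → L_total = 10·log₁₀(4.192e+06) = 66.22 dB.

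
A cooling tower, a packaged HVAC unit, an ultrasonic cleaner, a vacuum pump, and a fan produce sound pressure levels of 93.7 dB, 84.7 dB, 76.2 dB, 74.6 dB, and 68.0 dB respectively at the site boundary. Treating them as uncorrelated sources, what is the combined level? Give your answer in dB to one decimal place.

Incoherent sources combine by intensity addition: L_total = 10·log₁₀(Σ 10^(L_i/10)).
Σ 10^(L/10) = 10^(93.7/10) + 10^(84.7/10) + 10^(76.2/10) + 10^(74.6/10) + 10^(68.0/10) = 2.716e+09.
L_total = 10·log₁₀(2.716e+09) = 94.34 dB.

94.3 dB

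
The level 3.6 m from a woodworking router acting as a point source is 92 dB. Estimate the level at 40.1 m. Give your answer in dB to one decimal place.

71.1 dB

Point-source attenuation: ΔL = 20·log₁₀(r₂/r₁) = 20·log₁₀(40.1/3.6) = 20.937 dB.
L₂ = 92 − 20·log₁₀(40.1/3.6) = 92 − 20.937 = 71.06 dB.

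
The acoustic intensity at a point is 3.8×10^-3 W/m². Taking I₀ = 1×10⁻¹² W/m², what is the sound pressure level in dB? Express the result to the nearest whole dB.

L = 10·log₁₀(I/I₀) = 10·log₁₀(3.8×10^-3/10⁻¹²) = 10·log₁₀(3.8×10^9).
L = 10·(0.5798 + 9) = 95.80 dB.

96 dB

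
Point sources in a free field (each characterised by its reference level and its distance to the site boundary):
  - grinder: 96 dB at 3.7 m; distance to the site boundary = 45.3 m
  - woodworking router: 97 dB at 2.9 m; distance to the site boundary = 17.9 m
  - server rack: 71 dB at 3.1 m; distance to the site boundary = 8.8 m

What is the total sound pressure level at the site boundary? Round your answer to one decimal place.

Apply inverse-square spreading to bring every level to the receiver, then sum 10^(L/10).
grinder: 96 − 20·log₁₀(45.3/3.7) = 96 − 21.76 = 74.24 dB.
woodworking router: 97 − 20·log₁₀(17.9/2.9) = 97 − 15.81 = 81.19 dB.
server rack: 71 − 20·log₁₀(8.8/3.1) = 71 − 9.06 = 61.94 dB.
Σ 10^(L/10) = 1.597e+08 → L_total = 10·log₁₀(1.597e+08) = 82.03 dB.

82.0 dB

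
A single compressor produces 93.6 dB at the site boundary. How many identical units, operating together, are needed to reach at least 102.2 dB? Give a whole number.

8

Need L₁ + 10·log₁₀ N ≥ 102.2, i.e. log₁₀ N ≥ 0.86.
N ≥ 10^(8.6/10) = 7.244, so N = 8.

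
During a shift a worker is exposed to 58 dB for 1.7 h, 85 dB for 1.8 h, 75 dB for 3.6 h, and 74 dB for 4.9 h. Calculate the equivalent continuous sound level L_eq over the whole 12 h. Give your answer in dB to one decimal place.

78.3 dB

The energy average is taken in the linear domain: L_eq = 10·log₁₀[(Σ tᵢ·10^(Lᵢ/10))/T], T = 12 h.
Σ tᵢ·10^(Lᵢ/10) = 1.7·10^(58/10) + 1.8·10^(85/10) + 3.6·10^(75/10) + 4.9·10^(74/10) = 8.072e+08.
L_eq = 10·log₁₀(8.072e+08/12) = 78.28 dB.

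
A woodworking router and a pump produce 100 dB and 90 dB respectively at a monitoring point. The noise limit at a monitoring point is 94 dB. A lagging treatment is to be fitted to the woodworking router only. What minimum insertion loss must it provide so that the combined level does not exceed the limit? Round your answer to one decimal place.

Fixed contribution from the other source: Σ 10^(L/10) = 10^(90/10) = 1.000e+09 (90.00 dB).
The limit corresponds to 10^(94/10) = 2.512e+09; subtracting the fixed part leaves 1.512e+09 for the woodworking router, i.e. 91.80 dB.
So the woodworking router must be reduced from 100 to 91.80 dB: IL = 8.20 dB.

8.2 dB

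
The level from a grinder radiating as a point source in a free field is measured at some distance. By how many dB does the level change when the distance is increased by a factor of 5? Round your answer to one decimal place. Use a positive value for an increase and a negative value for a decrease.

-14.0 dB

A point source loses 6 dB per doubling of distance; generally ΔL = −20·log₁₀(r₂/r₁).
ΔL = −20·log₁₀(5) = -13.98 dB.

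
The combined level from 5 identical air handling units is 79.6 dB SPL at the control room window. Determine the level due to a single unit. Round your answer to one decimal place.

72.6 dB SPL

For N identical incoherent sources L_total = L₁ + 10·log₁₀ N, so L₁ = 79.6 − 10·log₁₀(5) = 79.6 − 6.990.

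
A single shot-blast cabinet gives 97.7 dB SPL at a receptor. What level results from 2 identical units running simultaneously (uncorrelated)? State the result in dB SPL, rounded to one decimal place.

With 2 equal, uncorrelated contributions the intensity is 2× that of one unit, giving a rise of 10·log₁₀ 2.
L_total = 97.7 + 10·log₁₀(2) = 97.7 + 3.010 = 100.71 dB SPL.

100.7 dB SPL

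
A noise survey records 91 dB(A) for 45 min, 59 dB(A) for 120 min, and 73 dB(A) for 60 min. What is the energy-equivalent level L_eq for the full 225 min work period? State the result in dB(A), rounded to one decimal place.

Weight each interval's intensity by its duration and average over T = 225 min:
Σ tᵢ·10^(Lᵢ/10) = 45·10^(91/10) + 120·10^(59/10) + 60·10^(73/10) = 5.794e+10.
L_eq = 10·log₁₀(5.794e+10/225) = 84.11 dB(A).

84.1 dB(A)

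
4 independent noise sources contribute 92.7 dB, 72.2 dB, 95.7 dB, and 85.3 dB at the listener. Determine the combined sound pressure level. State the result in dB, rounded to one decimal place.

97.7 dB

For uncorrelated sources the intensities add, so convert each level to linear form, sum, and take 10·log₁₀ of the total.
Σ 10^(L/10) = 10^(92.7/10) + 10^(72.2/10) + 10^(95.7/10) + 10^(85.3/10) = 5.933e+09.
L_total = 10·log₁₀(5.933e+09) = 97.73 dB.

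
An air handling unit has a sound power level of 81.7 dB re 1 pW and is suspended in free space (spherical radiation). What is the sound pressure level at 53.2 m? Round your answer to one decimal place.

36.2 dB

The power spreads over a sphere of area 4π·r², so L_p = L_w − 10·log₁₀(4π·r²).
4π·r² = 3.557e+04 m², 10·log₁₀ of that is 45.510 dB.
L_p = 81.7 − 45.510 = 36.19 dB.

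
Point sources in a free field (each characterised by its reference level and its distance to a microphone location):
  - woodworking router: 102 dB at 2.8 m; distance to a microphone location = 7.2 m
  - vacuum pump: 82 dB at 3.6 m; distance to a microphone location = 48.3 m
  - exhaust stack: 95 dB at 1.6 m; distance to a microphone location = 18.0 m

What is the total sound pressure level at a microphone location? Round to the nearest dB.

94 dB

Apply inverse-square spreading to bring every level to the receiver, then sum 10^(L/10).
woodworking router: 102 − 20·log₁₀(7.2/2.8) = 102 − 8.20 = 93.80 dB.
vacuum pump: 82 − 20·log₁₀(48.3/3.6) = 82 − 22.55 = 59.45 dB.
exhaust stack: 95 − 20·log₁₀(18.0/1.6) = 95 − 21.02 = 73.98 dB.
Σ 10^(L/10) = 2.423e+09 → L_total = 10·log₁₀(2.423e+09) = 93.84 dB.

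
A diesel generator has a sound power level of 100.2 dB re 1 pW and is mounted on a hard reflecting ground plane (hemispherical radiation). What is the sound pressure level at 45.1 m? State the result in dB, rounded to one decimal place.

59.1 dB

L_p = L_w − 10·log₁₀(2π·r²) with r = 45.1 m.
2π·r² = 1.278e+04 m², 10·log₁₀ of that is 41.065 dB.
L_p = 100.2 − 41.065 = 59.13 dB.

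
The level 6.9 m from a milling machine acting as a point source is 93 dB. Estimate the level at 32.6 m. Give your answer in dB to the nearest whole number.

Spherical spreading from a point source gives a 20·log₁₀(r₂/r₁) drop.
L₂ = 93 − 20·log₁₀(32.6/6.9) = 93 − 13.487 = 79.51 dB.

80 dB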